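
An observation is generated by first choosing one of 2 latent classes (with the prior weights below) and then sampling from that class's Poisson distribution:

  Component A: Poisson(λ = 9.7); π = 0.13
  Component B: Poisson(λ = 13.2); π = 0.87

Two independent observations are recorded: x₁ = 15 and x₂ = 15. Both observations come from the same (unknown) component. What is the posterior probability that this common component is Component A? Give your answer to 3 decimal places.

0.016

The responsibility of component k is w_k f_k(x) divided by Σ_j w_j f_j(x).
Since both observations come from the same component, the likelihood for component k is f_k(x₁)·f_k(x₂).
  L_A = [e^(−9.7)·9.7^15/15! = 0.029677] × [0.029677] = 0.000880724
  L_B = [e^(−13.2)·13.2^15/15! = 0.0910798] × [0.0910798] = 0.00829553
Multiply by the mixture weights:
  w_A·L_A = 0.13 × 0.000880724 = 0.000114494
  w_B·L_B = 0.87 × 0.00829553 = 0.00721712
Marginal: 0.000114494 + 0.00721712 = 0.00733161
So the posterior for Component A is 0.000114494 / 0.00733161 ≈ 0.016.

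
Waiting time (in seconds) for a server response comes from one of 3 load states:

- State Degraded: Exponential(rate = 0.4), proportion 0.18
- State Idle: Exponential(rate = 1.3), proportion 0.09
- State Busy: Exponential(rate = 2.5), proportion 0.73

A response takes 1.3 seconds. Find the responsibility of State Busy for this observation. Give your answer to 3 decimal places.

Posterior ∝ prior × likelihood, so P(k | x) ∝ π_k f_k(x); normalise over all components.
Evaluate each component's likelihood at the observed value:
  p_Degraded = 0.237808
  p_Idle = 0.239875
  p_Busy = 0.0969355
Weight by the priors:
  π_Degraded·p_Degraded = 0.18 × 0.237808 = 0.0428055
  π_Idle·p_Idle = 0.09 × 0.239875 = 0.0215888
  π_Busy·p_Busy = 0.73 × 0.0969355 = 0.0707629
Marginal: 0.0428055 + 0.0215888 + 0.0707629 = 0.135157
Responsibility of State Busy: 0.0707629 / 0.135157 ≈ 0.524

0.524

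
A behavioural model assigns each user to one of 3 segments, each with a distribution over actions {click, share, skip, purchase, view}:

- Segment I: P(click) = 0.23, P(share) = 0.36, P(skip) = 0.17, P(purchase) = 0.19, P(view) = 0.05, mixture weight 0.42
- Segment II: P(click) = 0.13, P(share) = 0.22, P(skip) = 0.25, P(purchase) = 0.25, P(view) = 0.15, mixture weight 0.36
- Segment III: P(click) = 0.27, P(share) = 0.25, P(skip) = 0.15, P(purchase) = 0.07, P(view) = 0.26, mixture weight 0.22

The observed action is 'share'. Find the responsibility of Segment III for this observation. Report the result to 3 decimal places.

Apply Bayes' rule: the posterior for each component is proportional to its prior times its likelihood at x.
Component likelihoods at x = 'share':
  f_I = P(share | comp) = 0.36
  f_II = P(share | comp) = 0.22
  f_III = P(share | comp) = 0.25
Prior × likelihood for each component:
  π_I·f_I = 0.42 × 0.36 = 0.1512
  π_II·f_II = 0.36 × 0.22 = 0.0792
  π_III·f_III = 0.22 × 0.25 = 0.055
Normaliser: 0.1512 + 0.0792 + 0.055 = 0.2854
P(Segment III | 'share') = 0.055 / 0.2854 ≈ 0.193

0.193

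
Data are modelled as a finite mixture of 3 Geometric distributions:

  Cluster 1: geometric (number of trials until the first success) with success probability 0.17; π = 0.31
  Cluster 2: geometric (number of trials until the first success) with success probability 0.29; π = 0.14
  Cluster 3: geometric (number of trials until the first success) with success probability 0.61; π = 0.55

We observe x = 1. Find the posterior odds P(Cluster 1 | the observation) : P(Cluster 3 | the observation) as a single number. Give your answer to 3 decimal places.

0.157

Posterior odds = (w_i f_i(x)) / (w_j f_j(x)); the normalising sum cancels.
Evaluate each component's likelihood at the observed value:
  p_1 = 0.17
  p_2 = 0.29
  p_3 = 0.61
Odds = (0.31/0.55) × (0.17/0.61) = 0.563636 × 0.278689 ≈ 0.157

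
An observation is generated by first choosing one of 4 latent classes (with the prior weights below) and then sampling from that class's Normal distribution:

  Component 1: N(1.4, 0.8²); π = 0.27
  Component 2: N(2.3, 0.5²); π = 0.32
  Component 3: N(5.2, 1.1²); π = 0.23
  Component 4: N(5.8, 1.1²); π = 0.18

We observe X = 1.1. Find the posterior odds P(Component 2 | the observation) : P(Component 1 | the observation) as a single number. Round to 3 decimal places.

Only the two components matter; the odds are (w_i f_i(x)) / (w_j f_j(x)).
Evaluate each component's likelihood at the observed value:
  p_1 = (1/(0.8·√(2π)))·exp(−(1.1−1.4)²/(2·0.8²)) = 0.498678·exp(-0.07031) = 0.464819
  p_2 = (1/(0.5·√(2π)))·exp(−(1.1−2.3)²/(2·0.5²)) = 0.797885·exp(-2.88000) = 0.0447891
  p_3 = (1/(1.1·√(2π)))·exp(−(1.1−5.2)²/(2·1.1²)) = 0.362675·exp(-6.94628) = 0.000348968
  p_4 = (1/(1.1·√(2π)))·exp(−(1.1−5.8)²/(2·1.1²)) = 0.362675·exp(-9.12810) = 3.93762e-05
Odds = (0.32/0.27) × (0.0447891/0.464819) = 1.18519 × 0.0963581 ≈ 0.114

0.114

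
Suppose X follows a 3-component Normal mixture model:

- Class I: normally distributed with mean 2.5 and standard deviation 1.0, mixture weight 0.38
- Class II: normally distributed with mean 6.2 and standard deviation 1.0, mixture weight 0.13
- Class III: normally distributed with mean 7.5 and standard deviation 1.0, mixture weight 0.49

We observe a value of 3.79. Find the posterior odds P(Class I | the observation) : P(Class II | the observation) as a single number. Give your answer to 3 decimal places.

23.211

Posterior odds = (π_i f_i(x)) / (π_j f_j(x)); the normalising sum cancels.
Component likelihoods at x = 3.79:
  f_I = 0.173602
  f_II = 0.0218624
  f_III = 0.00040933
Odds = (0.38/0.13) × (0.173602/0.0218624) = 2.92308 × 7.94069 ≈ 23.211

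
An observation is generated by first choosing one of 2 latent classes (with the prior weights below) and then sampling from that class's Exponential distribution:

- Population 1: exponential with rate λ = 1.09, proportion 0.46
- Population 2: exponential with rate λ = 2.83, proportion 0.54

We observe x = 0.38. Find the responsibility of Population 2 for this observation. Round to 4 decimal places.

0.6114

Apply Bayes' rule: the posterior for each component is proportional to its prior times its likelihood at x.
Evaluate each component's likelihood at the observed value:
  p_1 = 1.09·e^(−1.09·0.38) = 1.09·e^(−0.4142) = 0.720347
  p_2 = 2.83·e^(−2.83·0.38) = 2.83·e^(−1.0754) = 0.965486
Unnormalised posteriors:
  w_1·p_1 = 0.46 × 0.720347 = 0.33136
  w_2·p_2 = 0.54 × 0.965486 = 0.521363
Normaliser: 0.33136 + 0.521363 = 0.852722
P(Population 2 | data) ≈ 0.6114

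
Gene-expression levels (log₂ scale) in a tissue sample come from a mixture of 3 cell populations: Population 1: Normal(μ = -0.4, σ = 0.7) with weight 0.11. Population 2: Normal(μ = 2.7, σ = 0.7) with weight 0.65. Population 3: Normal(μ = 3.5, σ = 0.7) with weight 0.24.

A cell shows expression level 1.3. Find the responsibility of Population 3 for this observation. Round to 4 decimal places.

0.0180

Posterior ∝ prior × likelihood, so P(k | x) ∝ π_k f_k(x); normalise over all components.
Normal densities:
  p_1 = (1/(0.7·√(2π)))·exp(−(1.3−-0.4)²/(2·0.7²)) = 0.569918·exp(-2.94898) = 0.0298598
  p_2 = (1/(0.7·√(2π)))·exp(−(1.3−2.7)²/(2·0.7²)) = 0.569918·exp(-2.00000) = 0.07713
  p_3 = (1/(0.7·√(2π)))·exp(−(1.3−3.5)²/(2·0.7²)) = 0.569918·exp(-4.93878) = 0.00408253
Unnormalised posteriors:
  π_1·p_1 = 0.11 × 0.0298598 = 0.00328457
  π_2·p_2 = 0.65 × 0.07713 = 0.0501345
  π_3·p_3 = 0.24 × 0.00408253 = 0.000979806
Evidence: 0.00328457 + 0.0501345 + 0.000979806 = 0.0543989
P(Population 3 | the observation) ≈ 0.0180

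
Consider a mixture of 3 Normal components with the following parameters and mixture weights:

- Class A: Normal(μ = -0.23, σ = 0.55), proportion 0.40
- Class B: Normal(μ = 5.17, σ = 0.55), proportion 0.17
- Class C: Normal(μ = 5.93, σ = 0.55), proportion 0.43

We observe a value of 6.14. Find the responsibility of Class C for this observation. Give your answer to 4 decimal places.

P(component k | x) = π_k·f_k(x) / marginal(x), where marginal(x) = Σ_j π_j·f_j(x).
Evaluate each component's likelihood at the observed value:
  p_A = (1/(0.55·√(2π)))·exp(−(6.14−-0.23)²/(2·0.55²)) = 0.725350·exp(-67.06926) = 5.4043e-30
  p_B = (1/(0.55·√(2π)))·exp(−(6.14−5.17)²/(2·0.55²)) = 0.725350·exp(-1.55521) = 0.153154
  p_C = (1/(0.55·√(2π)))·exp(−(6.14−5.93)²/(2·0.55²)) = 0.725350·exp(-0.07289) = 0.674358
Prior × likelihood for each component:
  π_A·p_A = 0.40 × 5.4043e-30 = 2.16172e-30
  π_B·p_B = 0.17 × 0.153154 = 0.0260363
  π_C·p_C = 0.43 × 0.674358 = 0.289974
Normaliser: 2.16172e-30 + 0.0260363 + 0.289974 = 0.31601
So the posterior for Class C is 0.289974 / 0.31601 ≈ 0.9176.

0.9176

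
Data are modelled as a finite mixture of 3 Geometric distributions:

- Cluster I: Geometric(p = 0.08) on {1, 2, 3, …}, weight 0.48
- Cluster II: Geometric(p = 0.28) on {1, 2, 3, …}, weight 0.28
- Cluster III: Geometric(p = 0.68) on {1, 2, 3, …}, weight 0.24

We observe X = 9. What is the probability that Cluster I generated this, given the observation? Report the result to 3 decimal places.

0.776

P(component k | x) = π_k·f_k(x) / marginal(x), where marginal(x) = Σ_j π_j·f_j(x).
Component likelihoods at x = 9:
  p_I = 0.0410575
  p_II = 0.0202217
  p_III = 7.47668e-05
Prior × likelihood for each component:
  π_I·p_I = 0.48 × 0.0410575 = 0.0197076
  π_II·p_II = 0.28 × 0.0202217 = 0.00566208
  π_III·p_III = 0.24 × 7.47668e-05 = 1.7944e-05
Sum: 0.0197076 + 0.00566208 + 1.7944e-05 = 0.0253876
P(Cluster I | 9) = 0.0197076 / 0.0253876 ≈ 0.776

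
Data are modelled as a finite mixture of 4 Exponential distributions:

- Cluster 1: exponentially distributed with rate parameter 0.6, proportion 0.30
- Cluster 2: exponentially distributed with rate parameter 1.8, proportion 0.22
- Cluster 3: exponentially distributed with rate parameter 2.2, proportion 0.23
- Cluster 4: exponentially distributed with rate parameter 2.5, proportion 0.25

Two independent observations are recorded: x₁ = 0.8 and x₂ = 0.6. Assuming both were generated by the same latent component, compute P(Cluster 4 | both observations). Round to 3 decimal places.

0.233

Posterior ∝ prior × likelihood, so P(k | x) ∝ π_k f_k(x); normalise over all components.
Since both observations come from the same component, the likelihood for component k is f_k(x₁)·f_k(x₂).
  p_1 = [0.37127] × [0.418606] = 0.155416
  p_2 = [0.42647] × [0.611272] = 0.260689
  p_3 = [0.378499] × [0.587698] = 0.222443
  p_4 = [0.338338] × [0.557825] = 0.188734
Prior × likelihood for each component:
  π_1·p_1 = 0.30 × 0.155416 = 0.0466247
  π_2·p_2 = 0.22 × 0.260689 = 0.0573516
  π_3·p_3 = 0.23 × 0.222443 = 0.0511618
  π_4·p_4 = 0.25 × 0.188734 = 0.0471834
Normaliser: 0.0466247 + 0.0573516 + 0.0511618 + 0.0471834 = 0.202322
P(Cluster 4 | data) = 0.0471834 / 0.202322 ≈ 0.233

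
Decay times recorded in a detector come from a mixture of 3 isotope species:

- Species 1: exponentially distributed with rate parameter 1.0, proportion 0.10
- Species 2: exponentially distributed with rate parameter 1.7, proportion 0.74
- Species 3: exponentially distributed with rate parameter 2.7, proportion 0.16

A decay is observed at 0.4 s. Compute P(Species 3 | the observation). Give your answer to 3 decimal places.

0.172

By Bayes' theorem, P(k | x) = P(Z=k) f_k(x) / Σ_j P(Z=j) f_j(x).
Component likelihoods at x = 0.4 s:
  f_1 = 0.67032
  f_2 = 0.861249
  f_3 = 0.916908
Weight by the priors:
  P(Z=1)·f_1 = 0.10 × 0.67032 = 0.067032
  P(Z=2)·f_2 = 0.74 × 0.861249 = 0.637324
  P(Z=3)·f_3 = 0.16 × 0.916908 = 0.146705
Denominator: 0.067032 + 0.637324 + 0.146705 = 0.851061
So the posterior for Species 3 is 0.146705 / 0.851061 ≈ 0.172.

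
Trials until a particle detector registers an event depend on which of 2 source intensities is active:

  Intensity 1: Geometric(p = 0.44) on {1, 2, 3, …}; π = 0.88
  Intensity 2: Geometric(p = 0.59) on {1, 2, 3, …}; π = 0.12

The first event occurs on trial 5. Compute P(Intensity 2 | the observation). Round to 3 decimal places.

The responsibility of component k is w_k f_k(x) divided by Σ_j w_j f_j(x).
Component likelihoods at x = 5:
  L_1 = 0.0432718
  L_2 = 0.016672
Unnormalised posteriors:
  w_1·L_1 = 0.88 × 0.0432718 = 0.0380792
  w_2·L_2 = 0.12 × 0.016672 = 0.00200064
Denominator: 0.0380792 + 0.00200064 = 0.0400798
P(Intensity 2 | 5) = 0.00200064 / 0.0400798 ≈ 0.050

0.050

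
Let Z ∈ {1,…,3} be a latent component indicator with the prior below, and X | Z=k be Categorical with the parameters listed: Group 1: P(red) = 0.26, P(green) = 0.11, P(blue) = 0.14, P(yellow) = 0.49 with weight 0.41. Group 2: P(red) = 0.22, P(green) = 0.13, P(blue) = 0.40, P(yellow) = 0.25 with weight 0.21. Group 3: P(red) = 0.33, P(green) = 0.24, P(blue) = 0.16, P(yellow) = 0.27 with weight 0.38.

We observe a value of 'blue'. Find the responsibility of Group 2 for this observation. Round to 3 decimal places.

Posterior ∝ prior × likelihood, so P(k | x) ∝ P(Z=k) f_k(x); normalise over all components.
Categorical probabilities:
  p_1 = 0.14
  p_2 = 0.4
  p_3 = 0.16
Weight by the priors:
  P(Z=1)·p_1 = 0.41 × 0.14 = 0.0574
  P(Z=2)·p_2 = 0.21 × 0.4 = 0.084
  P(Z=3)·p_3 = 0.38 × 0.16 = 0.0608
Sum: 0.0574 + 0.084 + 0.0608 = 0.2022
So the posterior for Group 2 is 0.084 / 0.2022 ≈ 0.415.

0.415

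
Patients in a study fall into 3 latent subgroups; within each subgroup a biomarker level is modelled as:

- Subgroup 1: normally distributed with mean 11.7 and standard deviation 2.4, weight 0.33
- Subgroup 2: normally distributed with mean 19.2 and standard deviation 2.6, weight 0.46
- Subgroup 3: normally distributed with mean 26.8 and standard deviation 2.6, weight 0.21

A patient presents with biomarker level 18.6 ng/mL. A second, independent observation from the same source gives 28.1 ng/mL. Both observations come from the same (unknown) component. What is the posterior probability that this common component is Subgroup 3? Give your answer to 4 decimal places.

P(component k | x) = P(Z=k)·f_k(x) / marginal(x), where marginal(x) = Σ_j P(Z=j)·f_j(x).
Since both observations come from the same component, the likelihood for component k is f_k(x₁)·f_k(x₂).
  p_1 = [0.00266588] × [1.20539e-11] = 3.21344e-14
  p_2 = [0.149408] × [0.00043805] = 6.5448e-05
  p_3 = [0.00106176] × [0.13541] = 0.000143773
Prior × likelihood for each component:
  P(Z=1)·p_1 = 0.33 × 3.21344e-14 = 1.06044e-14
  P(Z=2)·p_2 = 0.46 × 6.5448e-05 = 3.01061e-05
  P(Z=3)·p_3 = 0.21 × 0.000143773 = 3.01924e-05
Denominator: 1.06044e-14 + 3.01061e-05 + 3.01924e-05 = 6.02985e-05
Responsibility of Subgroup 3: 3.01924e-05 / 6.02985e-05 ≈ 0.5007

0.5007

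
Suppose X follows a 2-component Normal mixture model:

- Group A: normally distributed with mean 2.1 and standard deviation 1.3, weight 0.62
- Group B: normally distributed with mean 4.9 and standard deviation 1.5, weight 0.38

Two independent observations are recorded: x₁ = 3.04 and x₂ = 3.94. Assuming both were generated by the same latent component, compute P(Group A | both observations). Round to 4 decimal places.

0.6192

P(component k | x) = w_k·f_k(x) / marginal(x), where marginal(x) = Σ_j w_j·f_j(x).
Since both observations come from the same component, the likelihood for component k is f_k(x₁)·f_k(x₂).
  p_A = [0.236284] × [0.112707] = 0.0266309
  p_B = [0.123292] × [0.216708] = 0.0267183
Multiply by the mixture weights:
  w_A·p_A = 0.62 × 0.0266309 = 0.0165112
  w_B·p_B = 0.38 × 0.0267183 = 0.0101529
Marginal: 0.0165112 + 0.0101529 = 0.0266641
P(Group A | x) ≈ 0.6192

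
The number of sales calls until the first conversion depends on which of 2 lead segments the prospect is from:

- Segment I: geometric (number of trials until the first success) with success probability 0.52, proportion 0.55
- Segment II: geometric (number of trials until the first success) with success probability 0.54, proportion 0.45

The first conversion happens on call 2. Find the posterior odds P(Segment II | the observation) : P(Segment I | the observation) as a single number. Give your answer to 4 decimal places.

Since P(k|x) ∝ w_k f_k(x), the posterior odds are w_i f_i(x) / (w_j f_j(x)).
Evaluate each component's likelihood at the observed value:
  p_I = 0.52·(1−0.52)^1 = 0.52·0.48 = 0.2496
  p_II = 0.54·(1−0.54)^1 = 0.54·0.46 = 0.2484
Odds = (0.45/0.55) × (0.2484/0.2496) = 0.818182 × 0.995192 ≈ 0.8142

0.8142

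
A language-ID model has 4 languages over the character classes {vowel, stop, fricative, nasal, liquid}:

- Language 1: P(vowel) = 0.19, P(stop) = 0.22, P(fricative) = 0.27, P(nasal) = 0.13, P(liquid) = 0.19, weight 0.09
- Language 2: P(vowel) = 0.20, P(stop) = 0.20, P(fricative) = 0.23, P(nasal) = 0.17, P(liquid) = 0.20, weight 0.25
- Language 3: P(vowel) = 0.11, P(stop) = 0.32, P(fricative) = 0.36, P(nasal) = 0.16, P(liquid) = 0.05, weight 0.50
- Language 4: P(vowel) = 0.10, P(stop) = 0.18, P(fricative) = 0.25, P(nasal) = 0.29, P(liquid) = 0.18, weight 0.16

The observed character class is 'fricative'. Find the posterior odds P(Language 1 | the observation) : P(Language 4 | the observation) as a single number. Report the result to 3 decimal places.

0.608

Only the two components matter; the odds are (π_i f_i(x)) / (π_j f_j(x)).
Categorical probabilities:
  p_1 = P(fricative | comp) = 0.27
  p_2 = P(fricative | comp) = 0.23
  p_3 = P(fricative | comp) = 0.36
  p_4 = P(fricative | comp) = 0.25
Odds = (0.09/0.16) × (0.27/0.25) = 0.5625 × 1.08 ≈ 0.608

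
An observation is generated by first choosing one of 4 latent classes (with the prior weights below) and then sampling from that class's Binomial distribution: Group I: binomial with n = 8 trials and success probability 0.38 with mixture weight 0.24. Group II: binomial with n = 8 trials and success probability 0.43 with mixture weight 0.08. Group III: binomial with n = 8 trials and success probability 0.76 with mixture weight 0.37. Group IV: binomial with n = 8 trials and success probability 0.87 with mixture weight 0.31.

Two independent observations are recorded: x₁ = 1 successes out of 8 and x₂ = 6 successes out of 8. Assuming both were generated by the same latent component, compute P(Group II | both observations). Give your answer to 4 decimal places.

Apply Bayes' rule: the posterior for each component is proportional to its prior times its likelihood at x.
Since both observations come from the same component, the likelihood for component k is f_k(x₁)·f_k(x₂).
  f_I = [0.107057] × [0.0324073] = 0.00346943
  f_II = [0.0672485] × [0.0575067] = 0.00386724
  f_III = [0.000278857] × [0.310786] = 8.66651e-05
  f_IV = [4.3673e-06] × [0.205192] = 8.96134e-07
Prior × likelihood for each component:
  π_I·f_I = 0.24 × 0.00346943 = 0.000832664
  π_II·f_II = 0.08 × 0.00386724 = 0.000309379
  π_III·f_III = 0.37 × 8.66651e-05 = 3.20661e-05
  π_IV·f_IV = 0.31 × 8.96134e-07 = 2.77802e-07
Normaliser: 0.000832664 + 0.000309379 + 3.20661e-05 + 2.77802e-07 = 0.00117439
Responsibility of Group II: 0.000309379 / 0.00117439 ≈ 0.2634

0.2634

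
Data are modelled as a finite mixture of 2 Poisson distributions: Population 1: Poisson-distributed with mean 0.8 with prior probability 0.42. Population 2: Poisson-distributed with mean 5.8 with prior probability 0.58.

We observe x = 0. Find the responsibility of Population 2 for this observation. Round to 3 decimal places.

Posterior ∝ prior × likelihood, so P(k | x) ∝ w_k f_k(x); normalise over all components.
Poisson probabilities:
  f_1 = e^(−0.8)·0.8^0/0! = 0.449329
  f_2 = e^(−5.8)·5.8^0/0! = 0.00302755
Weight by the priors:
  w_1·f_1 = 0.42 × 0.449329 = 0.188718
  w_2·f_2 = 0.58 × 0.00302755 = 0.00175598
Normaliser: 0.188718 + 0.00175598 = 0.190474
P(Population 2 | data) ≈ 0.009

0.009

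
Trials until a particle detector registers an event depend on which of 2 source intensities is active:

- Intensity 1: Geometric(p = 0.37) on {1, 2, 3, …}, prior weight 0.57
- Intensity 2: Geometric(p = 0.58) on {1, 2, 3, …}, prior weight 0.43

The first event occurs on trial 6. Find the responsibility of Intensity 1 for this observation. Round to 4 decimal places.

0.8653

Posterior ∝ prior × likelihood, so P(k | x) ∝ π_k f_k(x); normalise over all components.
Component likelihoods at x = 6:
  L_1 = 0.37·(1−0.37)^5 = 0.37·0.0992437 = 0.0367202
  L_2 = 0.58·(1−0.58)^5 = 0.58·0.0130691 = 0.00758009
Weight by the priors:
  π_1·L_1 = 0.57 × 0.0367202 = 0.0209305
  π_2·L_2 = 0.43 × 0.00758009 = 0.00325944
Marginal: 0.0209305 + 0.00325944 = 0.0241899
P(Intensity 1 | 6) = 0.0209305 / 0.0241899 ≈ 0.8653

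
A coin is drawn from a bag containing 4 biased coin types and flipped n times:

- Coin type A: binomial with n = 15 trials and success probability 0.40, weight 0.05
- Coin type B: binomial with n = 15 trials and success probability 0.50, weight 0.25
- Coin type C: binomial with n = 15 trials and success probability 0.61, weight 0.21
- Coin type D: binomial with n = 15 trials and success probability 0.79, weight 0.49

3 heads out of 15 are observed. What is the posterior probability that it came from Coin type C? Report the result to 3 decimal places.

Apply Bayes' rule: the posterior for each component is proportional to its prior times its likelihood at x.
Component likelihoods at x = 3 heads out of 15:
  f_A = C(15,3)·0.40^3·0.60^12 = 455·0.064·0.00217678 = 0.0633879
  f_B = C(15,3)·0.50^3·0.50^12 = 455·0.125·0.000244141 = 0.0138855
  f_C = C(15,3)·0.61^3·0.39^12 = 455·0.226981·1.23816e-05 = 0.00127872
  f_D = C(15,3)·0.79^3·0.21^12 = 455·0.493039·7.35583e-09 = 1.65015e-06
Weight by the priors:
  w_A·f_A = 0.05 × 0.0633879 = 0.0031694
  w_B·f_B = 0.25 × 0.0138855 = 0.00347137
  w_C·f_C = 0.21 × 0.00127872 = 0.000268532
  w_D·f_D = 0.49 × 1.65015e-06 = 8.08575e-07
Denominator: 0.0031694 + 0.00347137 + 0.000268532 + 8.08575e-07 = 0.00691011
P(Coin type C | the observation) = 0.000268532 / 0.00691011 ≈ 0.039

0.039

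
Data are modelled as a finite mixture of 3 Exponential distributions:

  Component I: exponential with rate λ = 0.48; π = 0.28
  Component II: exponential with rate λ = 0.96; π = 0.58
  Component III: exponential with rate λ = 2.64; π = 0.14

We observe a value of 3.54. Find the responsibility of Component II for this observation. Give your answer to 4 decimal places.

0.4307

Apply Bayes' rule: the posterior for each component is proportional to its prior times its likelihood at x.
Exponential densities:
  L_I = 0.48·e^(−0.48·3.54) = 0.48·e^(−1.6992) = 0.0877583
  L_II = 0.96·e^(−0.96·3.54) = 0.96·e^(−3.3984) = 0.0320896
  L_III = 2.64·e^(−2.64·3.54) = 2.64·e^(−9.3456) = 0.000230601
Multiply by the mixture weights:
  π_I·L_I = 0.28 × 0.0877583 = 0.0245723
  π_II·L_II = 0.58 × 0.0320896 = 0.018612
  π_III·L_III = 0.14 × 0.000230601 = 3.22842e-05
Marginal: 0.0245723 + 0.018612 + 3.22842e-05 = 0.0432166
P(Component II | data) ≈ 0.4307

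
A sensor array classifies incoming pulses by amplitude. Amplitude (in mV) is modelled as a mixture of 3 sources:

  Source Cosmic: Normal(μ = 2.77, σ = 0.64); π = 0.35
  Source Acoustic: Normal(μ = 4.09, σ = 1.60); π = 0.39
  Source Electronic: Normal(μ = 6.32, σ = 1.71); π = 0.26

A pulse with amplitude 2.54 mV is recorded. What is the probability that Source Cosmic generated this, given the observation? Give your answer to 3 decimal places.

Posterior ∝ prior × likelihood, so P(k | x) ∝ P(Z=k) f_k(x); normalise over all components.
Normal densities:
  f_Cosmic = 0.584367
  f_Acoustic = 0.155956
  f_Electronic = 0.0202694
Weight by the priors:
  P(Z=Cosmic)·f_Cosmic = 0.35 × 0.584367 = 0.204528
  P(Z=Acoustic)·f_Acoustic = 0.39 × 0.155956 = 0.0608229
  P(Z=Electronic)·f_Electronic = 0.26 × 0.0202694 = 0.00527003
Marginal: 0.204528 + 0.0608229 + 0.00527003 = 0.270621
P(Source Cosmic | data) ≈ 0.756

0.756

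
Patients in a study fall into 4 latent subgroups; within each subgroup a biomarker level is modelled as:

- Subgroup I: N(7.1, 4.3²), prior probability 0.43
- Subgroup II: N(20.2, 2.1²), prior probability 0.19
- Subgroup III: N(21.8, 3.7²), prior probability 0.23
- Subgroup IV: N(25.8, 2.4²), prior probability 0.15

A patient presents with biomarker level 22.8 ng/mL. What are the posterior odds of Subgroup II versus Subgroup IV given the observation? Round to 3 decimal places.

1.469

Posterior odds = (P(Z=i) f_i(x)) / (P(Z=j) f_j(x)); the normalising sum cancels.
Evaluate each component's likelihood at the observed value:
  f_I = 0.00011821
  f_II = 0.0882735
  f_III = 0.103955
  f_IV = 0.0761038
Posterior odds = (P(Z=II)·f_II) / (P(Z=IV)·f_IV) = (0.19·0.0882735) / (0.15·0.0761038) = 0.016772 / 0.0114156 ≈ 1.469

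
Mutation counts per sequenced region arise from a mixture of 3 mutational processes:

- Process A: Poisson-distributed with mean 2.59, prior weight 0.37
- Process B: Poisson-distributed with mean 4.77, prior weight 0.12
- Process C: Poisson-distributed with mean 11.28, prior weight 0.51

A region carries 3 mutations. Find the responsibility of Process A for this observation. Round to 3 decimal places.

The responsibility of component k is π_k f_k(x) divided by Σ_j π_j f_j(x).
Component likelihoods at x = 3 mutations:
  f_A = e^(−2.59)·2.59^3/3! = 0.217233
  f_B = e^(−4.77)·4.77^3/3! = 0.153398
  f_C = e^(−11.28)·11.28^3/3! = 0.00301949
Weight by the priors:
  π_A·f_A = 0.37 × 0.217233 = 0.0803761
  π_B·f_B = 0.12 × 0.153398 = 0.0184077
  π_C·f_C = 0.51 × 0.00301949 = 0.00153994
Marginal: 0.0803761 + 0.0184077 + 0.00153994 = 0.100324
So the posterior for Process A is 0.0803761 / 0.100324 ≈ 0.801.

0.801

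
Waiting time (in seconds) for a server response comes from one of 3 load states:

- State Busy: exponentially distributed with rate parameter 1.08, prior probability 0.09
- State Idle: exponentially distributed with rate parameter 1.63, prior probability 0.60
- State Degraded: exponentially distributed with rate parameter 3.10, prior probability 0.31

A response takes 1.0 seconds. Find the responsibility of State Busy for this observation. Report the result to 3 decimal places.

The responsibility of component k is π_k f_k(x) divided by Σ_j π_j f_j(x).
Exponential densities:
  L_Busy = 1.08·e^(−1.08·1.0) = 1.08·e^(−1.0800) = 0.366763
  L_Idle = 1.63·e^(−1.63·1.0) = 1.63·e^(−1.6300) = 0.319365
  L_Degraded = 3.10·e^(−3.10·1.0) = 3.10·e^(−3.1000) = 0.139653
Weight by the priors:
  π_Busy·L_Busy = 0.09 × 0.366763 = 0.0330087
  π_Idle·L_Idle = 0.60 × 0.319365 = 0.191619
  π_Degraded·L_Degraded = 0.31 × 0.139653 = 0.0432923
Marginal: 0.0330087 + 0.191619 + 0.0432923 = 0.26792
So the posterior for State Busy is 0.0330087 / 0.26792 ≈ 0.123.

0.123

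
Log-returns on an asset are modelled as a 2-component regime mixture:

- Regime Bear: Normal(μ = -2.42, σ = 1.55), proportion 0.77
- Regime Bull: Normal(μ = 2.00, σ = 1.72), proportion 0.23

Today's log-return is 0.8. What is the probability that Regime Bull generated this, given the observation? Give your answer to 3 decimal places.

0.646

By Bayes' theorem, P(k | x) = P(Z=k) f_k(x) / Σ_j P(Z=j) f_j(x).
Evaluate each component's likelihood at the observed value:
  f_Bear = (1/(1.55·√(2π)))·exp(−(0.8−-2.42)²/(2·1.55²)) = 0.257382·exp(-2.15784) = 0.0297469
  f_Bull = (1/(1.72·√(2π)))·exp(−(0.8−2.00)²/(2·1.72²)) = 0.231943·exp(-0.24337) = 0.181838
Multiply by the mixture weights:
  P(Z=Bear)·f_Bear = 0.77 × 0.0297469 = 0.0229051
  P(Z=Bull)·f_Bull = 0.23 × 0.181838 = 0.0418228
Sum: 0.0229051 + 0.0418228 = 0.0647279
So the posterior for Regime Bull is 0.0418228 / 0.0647279 ≈ 0.646.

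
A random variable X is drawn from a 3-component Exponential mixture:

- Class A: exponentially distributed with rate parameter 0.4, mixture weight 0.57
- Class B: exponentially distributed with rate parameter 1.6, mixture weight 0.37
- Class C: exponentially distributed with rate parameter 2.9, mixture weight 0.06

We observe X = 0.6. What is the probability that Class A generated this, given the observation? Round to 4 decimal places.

The responsibility of component k is w_k f_k(x) divided by Σ_j w_j f_j(x).
Evaluate each component's likelihood at the observed value:
  L_A = 0.314651
  L_B = 0.612629
  L_C = 0.509009
Multiply by the mixture weights:
  w_A·L_A = 0.57 × 0.314651 = 0.179351
  w_B·L_B = 0.37 × 0.612629 = 0.226673
  w_C·L_C = 0.06 × 0.509009 = 0.0305405
Marginal: 0.179351 + 0.226673 + 0.0305405 = 0.436564
So the posterior for Class A is 0.179351 / 0.436564 ≈ 0.4108.

0.4108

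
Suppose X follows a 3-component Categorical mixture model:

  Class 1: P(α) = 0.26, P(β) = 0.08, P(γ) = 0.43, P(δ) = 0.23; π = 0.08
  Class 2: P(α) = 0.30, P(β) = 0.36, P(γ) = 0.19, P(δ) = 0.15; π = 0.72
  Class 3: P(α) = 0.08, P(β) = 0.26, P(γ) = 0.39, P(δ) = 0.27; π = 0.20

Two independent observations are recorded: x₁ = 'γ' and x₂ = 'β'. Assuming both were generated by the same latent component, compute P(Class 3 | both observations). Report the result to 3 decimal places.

0.281

The responsibility of component k is w_k f_k(x) divided by Σ_j w_j f_j(x).
Since both observations come from the same component, the likelihood for component k is f_k(x₁)·f_k(x₂).
  f_1 = [P(γ | comp) = 0.43] × [0.08] = 0.0344
  f_2 = [P(γ | comp) = 0.19] × [0.36] = 0.0684
  f_3 = [P(γ | comp) = 0.39] × [0.26] = 0.1014
Weight by the priors:
  w_1·f_1 = 0.08 × 0.0344 = 0.002752
  w_2·f_2 = 0.72 × 0.0684 = 0.049248
  w_3·f_3 = 0.20 × 0.1014 = 0.02028
Marginal: 0.002752 + 0.049248 + 0.02028 = 0.07228
P(Class 3 | x₁, x₂) = 0.02028 / 0.07228 ≈ 0.281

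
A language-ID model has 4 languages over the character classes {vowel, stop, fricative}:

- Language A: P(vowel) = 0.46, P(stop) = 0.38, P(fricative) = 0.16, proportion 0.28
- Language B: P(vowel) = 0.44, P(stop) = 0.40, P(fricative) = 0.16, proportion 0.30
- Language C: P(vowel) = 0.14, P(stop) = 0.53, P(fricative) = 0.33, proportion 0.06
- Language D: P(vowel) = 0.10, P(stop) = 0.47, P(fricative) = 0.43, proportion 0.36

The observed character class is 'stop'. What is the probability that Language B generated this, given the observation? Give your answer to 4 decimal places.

0.2808

P(component k | x) = π_k·f_k(x) / marginal(x), where marginal(x) = Σ_j π_j·f_j(x).
Component likelihoods at x = 'stop':
  L_A = 0.38
  L_B = 0.4
  L_C = 0.53
  L_D = 0.47
Multiply by the mixture weights:
  π_A·L_A = 0.28 × 0.38 = 0.1064
  π_B·L_B = 0.30 × 0.4 = 0.12
  π_C·L_C = 0.06 × 0.53 = 0.0318
  π_D·L_D = 0.36 × 0.47 = 0.1692
Evidence: 0.1064 + 0.12 + 0.0318 + 0.1692 = 0.4274
Responsibility of Language B: 0.12 / 0.4274 ≈ 0.2808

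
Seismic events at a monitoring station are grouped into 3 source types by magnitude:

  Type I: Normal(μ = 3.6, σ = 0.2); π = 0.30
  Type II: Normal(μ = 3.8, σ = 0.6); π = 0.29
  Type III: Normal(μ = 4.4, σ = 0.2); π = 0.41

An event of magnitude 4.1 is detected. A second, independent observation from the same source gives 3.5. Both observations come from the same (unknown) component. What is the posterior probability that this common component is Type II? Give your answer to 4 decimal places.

0.6832

By Bayes' theorem, P(k | x) = π_k f_k(x) / Σ_j π_j f_j(x).
Since both observations come from the same component, the likelihood for component k is f_k(x₁)·f_k(x₂).
  L_I = [(1/(0.2·√(2π)))·exp(−(4.1−3.6)²/(2·0.2²)) = 1.994711·exp(-3.12500) = 0.0876415] × [1.76033] = 0.154278
  L_II = [(1/(0.6·√(2π)))·exp(−(4.1−3.8)²/(2·0.6²)) = 0.664904·exp(-0.12500) = 0.586776] × [0.586776] = 0.344306
  L_III = [(1/(0.2·√(2π)))·exp(−(4.1−4.4)²/(2·0.2²)) = 1.994711·exp(-1.12500) = 0.647588] × [7.99187e-05] = 5.17544e-05
Weight by the priors:
  π_I·L_I = 0.30 × 0.154278 = 0.0462833
  π_II·L_II = 0.29 × 0.344306 = 0.0998486
  π_III·L_III = 0.41 × 5.17544e-05 = 2.12193e-05
Denominator: 0.0462833 + 0.0998486 + 2.12193e-05 = 0.146153
P(Type II | data) = 0.0998486 / 0.146153 ≈ 0.6832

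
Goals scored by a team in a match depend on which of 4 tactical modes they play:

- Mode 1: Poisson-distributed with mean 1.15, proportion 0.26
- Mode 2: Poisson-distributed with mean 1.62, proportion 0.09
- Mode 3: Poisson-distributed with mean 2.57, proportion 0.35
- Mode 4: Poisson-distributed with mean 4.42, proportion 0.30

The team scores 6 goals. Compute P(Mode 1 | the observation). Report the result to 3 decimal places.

0.005

By Bayes' theorem, P(k | x) = P(Z=k) f_k(x) / Σ_j P(Z=j) f_j(x).
Evaluate each component's likelihood at the observed value:
  f_1 = 0.00101722
  f_2 = 0.00496822
  f_3 = 0.0306288
  f_4 = 0.124629
Prior × likelihood for each component:
  P(Z=1)·f_1 = 0.26 × 0.00101722 = 0.000264478
  P(Z=2)·f_2 = 0.09 × 0.00496822 = 0.00044714
  P(Z=3)·f_3 = 0.35 × 0.0306288 = 0.0107201
  P(Z=4)·f_4 = 0.30 × 0.124629 = 0.0373887
Sum: 0.000264478 + 0.00044714 + 0.0107201 + 0.0373887 = 0.0488204
P(Mode 1 | data) ≈ 0.005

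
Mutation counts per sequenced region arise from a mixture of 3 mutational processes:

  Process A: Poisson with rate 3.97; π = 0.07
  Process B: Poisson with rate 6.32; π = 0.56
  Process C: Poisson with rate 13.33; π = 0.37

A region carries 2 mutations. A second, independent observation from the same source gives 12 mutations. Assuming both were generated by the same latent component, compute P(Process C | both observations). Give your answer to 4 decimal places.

0.0179

The responsibility of component k is w_k f_k(x) divided by Σ_j w_j f_j(x).
Since both observations come from the same component, the likelihood for component k is f_k(x₁)·f_k(x₂).
  f_A = [e^(−3.97)·3.97^2/2! = 0.148731] × [0.000603949] = 8.9826e-05
  f_B = [e^(−6.32)·6.32^2/2! = 0.035947] × [0.015259] = 0.000548517
  f_C = [e^(−13.33)·13.33^2/2! = 0.000144373] × [0.106777] = 1.54157e-05
Multiply by the mixture weights:
  w_A·f_A = 0.07 × 8.9826e-05 = 6.28782e-06
  w_B·f_B = 0.56 × 0.000548517 = 0.000307169
  w_C·f_C = 0.37 × 1.54157e-05 = 5.70382e-06
Evidence: 6.28782e-06 + 0.000307169 + 5.70382e-06 = 0.000319161
Responsibility of Process C: 5.70382e-06 / 0.000319161 ≈ 0.0179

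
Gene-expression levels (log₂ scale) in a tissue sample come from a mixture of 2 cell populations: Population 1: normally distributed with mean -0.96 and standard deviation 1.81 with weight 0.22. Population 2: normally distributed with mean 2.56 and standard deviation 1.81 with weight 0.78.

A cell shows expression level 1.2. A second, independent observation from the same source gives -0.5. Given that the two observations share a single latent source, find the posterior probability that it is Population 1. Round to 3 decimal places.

0.426

Apply Bayes' rule: the posterior for each component is proportional to its prior times its likelihood at x.
Since both observations come from the same component, the likelihood for component k is f_k(x₁)·f_k(x₂).
  p_1 = [0.10814] × [0.213406] = 0.0230776
  p_2 = [0.166202] × [0.0527948] = 0.00877459
Multiply by the mixture weights:
  w_1·p_1 = 0.22 × 0.0230776 = 0.00507708
  w_2·p_2 = 0.78 × 0.00877459 = 0.00684418
Normaliser: 0.00507708 + 0.00684418 = 0.0119213
P(Population 1 | data) ≈ 0.426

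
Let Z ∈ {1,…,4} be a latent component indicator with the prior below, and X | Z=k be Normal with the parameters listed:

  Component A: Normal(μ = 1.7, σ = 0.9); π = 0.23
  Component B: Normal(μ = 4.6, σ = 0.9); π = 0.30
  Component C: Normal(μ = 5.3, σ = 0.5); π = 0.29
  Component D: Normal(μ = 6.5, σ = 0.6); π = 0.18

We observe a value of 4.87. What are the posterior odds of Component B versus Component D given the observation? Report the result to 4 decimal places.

42.5423

The posterior odds equal the prior odds times the likelihood ratio: (π_i/π_j)·(f_i(x)/f_j(x)).
Component likelihoods at x = 4.87:
  L_A = 0.000896867
  L_B = 0.423764
  L_C = 0.551236
  L_D = 0.0166017
Posterior odds = (π_B·L_B) / (π_D·L_D) = (0.30·0.423764) / (0.18·0.0166017) = 0.127129 / 0.0029883 ≈ 42.5423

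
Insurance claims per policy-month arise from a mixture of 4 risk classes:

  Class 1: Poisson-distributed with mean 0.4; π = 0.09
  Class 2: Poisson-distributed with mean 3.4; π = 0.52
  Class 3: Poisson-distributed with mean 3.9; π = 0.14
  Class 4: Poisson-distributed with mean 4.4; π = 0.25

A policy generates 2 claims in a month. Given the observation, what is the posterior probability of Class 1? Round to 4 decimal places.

0.0309

By Bayes' theorem, P(k | x) = P(Z=k) f_k(x) / Σ_j P(Z=j) f_j(x).
Component likelihoods at x = 2 claims:
  L_1 = e^(−0.4)·0.4^2/2! = 0.0536256
  L_2 = e^(−3.4)·3.4^2/2! = 0.192898
  L_3 = e^(−3.9)·3.9^2/2! = 0.15394
  L_4 = e^(−4.4)·4.4^2/2! = 0.118845
Unnormalised posteriors:
  P(Z=1)·L_1 = 0.09 × 0.0536256 = 0.0048263
  P(Z=2)·L_2 = 0.52 × 0.192898 = 0.100307
  P(Z=3)·L_3 = 0.14 × 0.15394 = 0.0215516
  P(Z=4)·L_4 = 0.25 × 0.118845 = 0.0297112
Denominator: 0.0048263 + 0.100307 + 0.0215516 + 0.0297112 = 0.156396
So the posterior for Class 1 is 0.0048263 / 0.156396 ≈ 0.0309.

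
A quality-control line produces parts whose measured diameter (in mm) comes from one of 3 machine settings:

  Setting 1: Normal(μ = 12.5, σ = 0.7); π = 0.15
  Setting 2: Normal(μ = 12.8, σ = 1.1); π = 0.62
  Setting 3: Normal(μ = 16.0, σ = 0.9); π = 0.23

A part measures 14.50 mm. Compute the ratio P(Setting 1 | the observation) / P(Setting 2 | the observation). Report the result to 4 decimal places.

Only the two components matter; the odds are (π_i f_i(x)) / (π_j f_j(x)).
Component likelihoods at x = 14.50 mm:
  p_1 = (1/(0.7·√(2π)))·exp(−(14.50−12.5)²/(2·0.7²)) = 0.569918·exp(-4.08163) = 0.00962014
  p_2 = (1/(1.1·√(2π)))·exp(−(14.50−12.8)²/(2·1.1²)) = 0.362675·exp(-1.19421) = 0.109869
  p_3 = (1/(0.9·√(2π)))·exp(−(14.50−16.0)²/(2·0.9²)) = 0.443269·exp(-1.38889) = 0.11053
Posterior odds = (π_1·p_1) / (π_2·p_2) = (0.15·0.00962014) / (0.62·0.109869) = 0.00144302 / 0.068119 ≈ 0.0212

0.0212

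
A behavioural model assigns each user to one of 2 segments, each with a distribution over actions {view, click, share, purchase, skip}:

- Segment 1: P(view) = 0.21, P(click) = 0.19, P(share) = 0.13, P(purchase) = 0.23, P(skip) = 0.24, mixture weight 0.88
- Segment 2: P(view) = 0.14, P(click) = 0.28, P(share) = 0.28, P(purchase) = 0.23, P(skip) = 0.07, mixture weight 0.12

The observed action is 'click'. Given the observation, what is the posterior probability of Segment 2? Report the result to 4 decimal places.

0.1673

By Bayes' theorem, P(k | x) = P(Z=k) f_k(x) / Σ_j P(Z=j) f_j(x).
Evaluate each component's likelihood at the observed value:
  p_1 = 0.19
  p_2 = 0.28
Prior × likelihood for each component:
  P(Z=1)·p_1 = 0.88 × 0.19 = 0.1672
  P(Z=2)·p_2 = 0.12 × 0.28 = 0.0336
Marginal: 0.1672 + 0.0336 = 0.2008
Responsibility of Segment 2: 0.0336 / 0.2008 ≈ 0.1673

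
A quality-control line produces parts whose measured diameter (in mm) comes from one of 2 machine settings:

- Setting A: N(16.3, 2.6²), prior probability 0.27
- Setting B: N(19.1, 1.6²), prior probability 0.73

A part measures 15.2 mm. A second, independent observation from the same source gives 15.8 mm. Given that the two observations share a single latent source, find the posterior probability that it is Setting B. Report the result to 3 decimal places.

0.046

The responsibility of component k is P(Z=k) f_k(x) divided by Σ_j P(Z=j) f_j(x).
Since both observations come from the same component, the likelihood for component k is f_k(x₁)·f_k(x₂).
  p_A = [(1/(2.6·√(2π)))·exp(−(15.2−16.3)²/(2·2.6²)) = 0.153439·exp(-0.08950) = 0.140304] × [0.150628] = 0.0211337
  p_B = [(1/(1.6·√(2π)))·exp(−(15.2−19.1)²/(2·1.6²)) = 0.249339·exp(-2.97070) = 0.0127829] × [0.0297212] = 0.000379924
Prior × likelihood for each component:
  P(Z=A)·p_A = 0.27 × 0.0211337 = 0.00570609
  P(Z=B)·p_B = 0.73 × 0.000379924 = 0.000277344
Sum: 0.00570609 + 0.000277344 = 0.00598343
P(Setting B | x) = 0.000277344 / 0.00598343 ≈ 0.046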